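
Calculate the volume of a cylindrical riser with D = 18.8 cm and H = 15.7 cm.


Formula: V = pi * (D/2)^2 * H  (cylinder volume)
Radius = D/2 = 18.8/2 = 9.4 cm
V = pi * 9.4^2 * 15.7 = 4358.1807 cm^3


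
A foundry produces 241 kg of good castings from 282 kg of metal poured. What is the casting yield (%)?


Formula: Casting Yield = (W_good / W_total) * 100
Yield = (241 kg / 282 kg) * 100 = 85.4610%

Answer: 85.4610%


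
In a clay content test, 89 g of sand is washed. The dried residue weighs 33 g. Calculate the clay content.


Formula: Clay% = (W_total - W_washed) / W_total * 100
Clay mass = 89 - 33 = 56 g
Clay% = 56 / 89 * 100 = 62.9213%


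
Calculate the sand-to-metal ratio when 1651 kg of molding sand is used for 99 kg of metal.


Formula: Sand-to-Metal Ratio = W_sand / W_metal
Ratio = 1651 kg / 99 kg = 16.6768

Final answer: 16.6768


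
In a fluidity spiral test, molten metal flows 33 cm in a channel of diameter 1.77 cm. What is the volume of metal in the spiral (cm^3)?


Formula: V = pi * (d/2)^2 * L  (cylinder volume)
Radius = 1.77/2 = 0.885 cm
V = pi * 0.885^2 * 33 = 81.1989 cm^3


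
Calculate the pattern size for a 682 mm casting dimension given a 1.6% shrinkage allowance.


Formula: L_pattern = L_casting * (1 + shrinkage_rate/100)
Shrinkage factor = 1 + 1.6/100 = 1.016
L_pattern = 682 mm * 1.016 = 692.9120 mm

692.9120 mm


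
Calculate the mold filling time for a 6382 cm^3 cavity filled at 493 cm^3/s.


Formula: t_fill = V_mold / Q_flow
t = 6382 cm^3 / 493 cm^3/s = 12.9452 s

Answer: 12.9452 s


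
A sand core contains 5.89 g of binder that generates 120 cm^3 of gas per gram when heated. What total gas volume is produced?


Formula: V_gas = W_binder * gas_evolution_rate
V = 5.89 g * 120 cm^3/g = 706.8000 cm^3

706.8000 cm^3


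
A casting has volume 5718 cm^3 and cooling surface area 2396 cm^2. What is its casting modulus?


Formula: Casting Modulus M = V / A
M = 5718 cm^3 / 2396 cm^2 = 2.3865 cm

Answer: 2.3865 cm


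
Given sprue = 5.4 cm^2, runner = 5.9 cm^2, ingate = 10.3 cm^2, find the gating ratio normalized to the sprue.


Sprue:Runner:Ingate = 1 : 5.9/5.4 : 10.3/5.4 = 1:1.09:1.91

1:1.09:1.91


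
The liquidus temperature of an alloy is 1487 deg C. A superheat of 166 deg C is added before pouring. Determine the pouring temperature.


Formula: T_pour = T_melt + Superheat
T_pour = 1487 + 166 = 1653 deg C

Final answer: 1653 deg C


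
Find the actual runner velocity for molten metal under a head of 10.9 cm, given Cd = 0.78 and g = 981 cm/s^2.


Formula: v = Cd * sqrt(2 * g * h)  (Torricelli with discharge coefficient)
2*g*h = 2 * 981 * 10.9 = 21385.8 cm^2/s^2
sqrt(21385.8) = 146.23885 cm/s
v = 0.78 * 146.23885 = 114.0663 cm/s

114.0663 cm/s


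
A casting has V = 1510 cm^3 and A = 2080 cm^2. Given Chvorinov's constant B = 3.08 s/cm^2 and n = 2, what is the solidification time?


Formula: t_s = B * (V/A)^n  (Chvorinov's rule, n=2)
Modulus M = V/A = 1510/2080 = 0.725962 cm
M^2 = 0.725962^2 = 0.527021 cm^2
t_s = 3.08 * 0.527021 = 1.6232 s


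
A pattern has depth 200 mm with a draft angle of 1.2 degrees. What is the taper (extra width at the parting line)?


Formula: taper = depth * tan(draft_angle)
tan(1.2 deg) = 0.0209470
taper = 200 mm * 0.0209470 = 4.1894 mm

Answer: 4.1894 mm


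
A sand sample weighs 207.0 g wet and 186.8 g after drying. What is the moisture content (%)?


Formula: MC = (W_wet - W_dry) / W_wet * 100
Water mass = 207.0 - 186.8 = 20.2 g
MC = 20.2 / 207.0 * 100 = 9.7585%

9.7585%


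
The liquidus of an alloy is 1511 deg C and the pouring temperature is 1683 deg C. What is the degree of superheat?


Formula: Superheat = T_pour - T_melt
Superheat = 1683 - 1511 = 172 deg C

172 deg C


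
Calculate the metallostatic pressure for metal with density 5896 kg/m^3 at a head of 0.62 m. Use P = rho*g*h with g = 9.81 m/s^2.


Formula: P = rho * g * h
rho * g = 5896 * 9.81 = 57839.76 N/m^3
P = 57839.76 * 0.62 = 35860.6512 Pa


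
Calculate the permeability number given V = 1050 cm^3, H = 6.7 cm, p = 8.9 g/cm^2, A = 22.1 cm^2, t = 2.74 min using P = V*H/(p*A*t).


Formula: Permeability Number P = (V * H) / (p * A * t)
Numerator: V * H = 1050 * 6.7 = 7035.0
Denominator: p * A * t = 8.9 * 22.1 * 2.74 = 538.9306
P = 7035.0 / 538.9306 = 13.0536


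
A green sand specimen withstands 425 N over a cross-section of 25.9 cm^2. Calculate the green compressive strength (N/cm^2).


Formula: Compressive Strength = Force / Area
Strength = 425 N / 25.9 cm^2 = 16.4093 N/cm^2

Answer: 16.4093 N/cm^2


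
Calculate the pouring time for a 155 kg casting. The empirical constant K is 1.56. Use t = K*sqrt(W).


Formula: t = K * sqrt(W)
sqrt(W) = sqrt(155) = 12.44990
t = 1.56 * 12.44990 = 19.4218 s

Answer: 19.4218 s


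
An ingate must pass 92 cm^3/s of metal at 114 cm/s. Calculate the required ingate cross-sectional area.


Formula: A_ingate = Q / v  (continuity equation)
A = 92 cm^3/s / 114 cm/s = 0.8070 cm^2

Final answer: 0.8070 cm^2


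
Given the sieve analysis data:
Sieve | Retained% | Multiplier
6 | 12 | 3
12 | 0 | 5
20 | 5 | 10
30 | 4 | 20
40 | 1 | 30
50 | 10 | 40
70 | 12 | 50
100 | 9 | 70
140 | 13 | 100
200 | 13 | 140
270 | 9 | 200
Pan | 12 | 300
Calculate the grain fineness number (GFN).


Formula: GFN = sum(pct * multiplier) / sum(pct)
sum(pct * multiplier) = 10346
sum(pct) = 100
GFN = 10346 / 100 = 103.46

Final answer: 103.46


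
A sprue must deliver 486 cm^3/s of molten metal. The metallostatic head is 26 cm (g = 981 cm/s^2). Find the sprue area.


Formula: v = sqrt(2*g*h), A = Q/v
Velocity: v = sqrt(2 * 981 * 26) = sqrt(51012) = 225.8584 cm/s
Sprue area: A = Q / v = 486 / 225.8584 = 2.1518 cm^2

Answer: 2.1518 cm^2


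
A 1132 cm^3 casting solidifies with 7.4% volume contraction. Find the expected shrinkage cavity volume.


Formula: V_shrink = V_casting * shrinkage_pct / 100
V_shrink = 1132 cm^3 * 7.4 / 100 = 83.7680 cm^3

Answer: 83.7680 cm^3


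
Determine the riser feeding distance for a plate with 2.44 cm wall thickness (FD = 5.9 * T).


Formula: FD = 5.9 * T  (riser feeding-distance rule)
FD = 5.9 * 2.44 cm = 14.3960 cm


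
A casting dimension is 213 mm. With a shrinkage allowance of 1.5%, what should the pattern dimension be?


Formula: L_pattern = L_casting * (1 + shrinkage_rate/100)
Shrinkage factor = 1 + 1.5/100 = 1.015
L_pattern = 213 mm * 1.015 = 216.1950 mm

216.1950 mm


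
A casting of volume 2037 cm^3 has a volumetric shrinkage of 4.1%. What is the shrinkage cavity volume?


Formula: V_shrink = V_casting * shrinkage_pct / 100
V_shrink = 2037 cm^3 * 4.1 / 100 = 83.5170 cm^3

83.5170 cm^3


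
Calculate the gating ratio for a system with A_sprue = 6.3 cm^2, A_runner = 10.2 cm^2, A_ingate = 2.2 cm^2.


Sprue:Runner:Ingate = 1 : 10.2/6.3 : 2.2/6.3 = 1:1.62:0.35

1:1.62:0.35


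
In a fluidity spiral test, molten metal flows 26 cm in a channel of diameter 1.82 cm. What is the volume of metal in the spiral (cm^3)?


Formula: V = pi * (d/2)^2 * L  (cylinder volume)
Radius = 1.82/2 = 0.91 cm
V = pi * 0.91^2 * 26 = 67.6404 cm^3


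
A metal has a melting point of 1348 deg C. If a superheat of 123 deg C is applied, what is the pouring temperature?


Formula: T_pour = T_melt + Superheat
T_pour = 1348 + 123 = 1471 deg C

1471 deg C


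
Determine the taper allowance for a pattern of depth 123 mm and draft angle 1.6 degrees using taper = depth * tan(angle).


Formula: taper = depth * tan(draft_angle)
tan(1.6 deg) = 0.0279325
taper = 123 mm * 0.0279325 = 3.4357 mm


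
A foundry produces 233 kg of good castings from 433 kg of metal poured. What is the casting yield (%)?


Formula: Casting Yield = (W_good / W_total) * 100
Yield = (233 kg / 433 kg) * 100 = 53.8106%

53.8106%


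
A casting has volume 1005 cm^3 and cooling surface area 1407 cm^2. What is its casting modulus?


Formula: Casting Modulus M = V / A
M = 1005 cm^3 / 1407 cm^2 = 0.7143 cm

0.7143 cm


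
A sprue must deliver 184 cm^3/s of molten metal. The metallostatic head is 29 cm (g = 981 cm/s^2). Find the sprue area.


Formula: v = sqrt(2*g*h), A = Q/v
Velocity: v = sqrt(2 * 981 * 29) = sqrt(56898) = 238.5330 cm/s
Sprue area: A = Q / v = 184 / 238.5330 = 0.7714 cm^2

Final answer: 0.7714 cm^2


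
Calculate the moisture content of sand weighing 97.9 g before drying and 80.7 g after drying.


Formula: MC = (W_wet - W_dry) / W_wet * 100
Water mass = 97.9 - 80.7 = 17.2 g
MC = 17.2 / 97.9 * 100 = 17.5689%

17.5689%


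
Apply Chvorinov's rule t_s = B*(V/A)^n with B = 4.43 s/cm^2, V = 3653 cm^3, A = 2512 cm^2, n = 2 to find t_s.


Formula: t_s = B * (V/A)^n  (Chvorinov's rule, n=2)
Modulus M = V/A = 3653/2512 = 1.454220 cm
M^2 = 1.454220^2 = 2.114756 cm^2
t_s = 4.43 * 2.114756 = 9.3684 s

9.3684 s


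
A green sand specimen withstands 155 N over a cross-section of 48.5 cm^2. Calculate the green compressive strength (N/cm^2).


Formula: Compressive Strength = Force / Area
Strength = 155 N / 48.5 cm^2 = 3.1959 N/cm^2

3.1959 N/cm^2


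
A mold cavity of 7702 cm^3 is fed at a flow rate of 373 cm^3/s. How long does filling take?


Formula: t_fill = V_mold / Q_flow
t = 7702 cm^3 / 373 cm^3/s = 20.6488 s


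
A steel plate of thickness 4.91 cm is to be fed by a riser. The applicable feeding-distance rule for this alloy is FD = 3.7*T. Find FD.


Formula: FD = 3.7 * T  (riser feeding-distance rule)
FD = 3.7 * 4.91 cm = 18.1670 cm


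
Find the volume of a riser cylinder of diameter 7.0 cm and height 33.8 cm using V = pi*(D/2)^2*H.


Formula: V = pi * (D/2)^2 * H  (cylinder volume)
Radius = D/2 = 7.0/2 = 3.5 cm
V = pi * 3.5^2 * 33.8 = 1300.7764 cm^3

Answer: 1300.7764 cm^3


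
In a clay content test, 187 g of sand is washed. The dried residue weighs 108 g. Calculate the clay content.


Formula: Clay% = (W_total - W_washed) / W_total * 100
Clay mass = 187 - 108 = 79 g
Clay% = 79 / 187 * 100 = 42.2460%


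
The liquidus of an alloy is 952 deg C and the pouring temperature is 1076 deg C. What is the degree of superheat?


Formula: Superheat = T_pour - T_melt
Superheat = 1076 - 952 = 124 deg C

Final answer: 124 deg C


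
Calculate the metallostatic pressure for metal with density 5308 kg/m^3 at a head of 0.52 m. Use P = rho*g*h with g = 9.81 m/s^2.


Formula: P = rho * g * h
rho * g = 5308 * 9.81 = 52071.48 N/m^3
P = 52071.48 * 0.52 = 27077.1696 Pa

Final answer: 27077.1696 Pa


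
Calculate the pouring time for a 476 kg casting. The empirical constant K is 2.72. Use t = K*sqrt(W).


Formula: t = K * sqrt(W)
sqrt(W) = sqrt(476) = 21.81742
t = 2.72 * 21.81742 = 59.3434 s

59.3434 s


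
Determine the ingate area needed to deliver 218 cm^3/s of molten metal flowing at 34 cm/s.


Formula: A_ingate = Q / v  (continuity equation)
A = 218 cm^3/s / 34 cm/s = 6.4118 cm^2


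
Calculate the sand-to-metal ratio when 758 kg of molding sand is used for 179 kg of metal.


Formula: Sand-to-Metal Ratio = W_sand / W_metal
Ratio = 758 kg / 179 kg = 4.2346

4.2346


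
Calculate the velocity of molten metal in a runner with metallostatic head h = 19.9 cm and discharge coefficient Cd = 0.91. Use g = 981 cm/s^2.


Formula: v = Cd * sqrt(2 * g * h)  (Torricelli with discharge coefficient)
2*g*h = 2 * 981 * 19.9 = 39043.8 cm^2/s^2
sqrt(39043.8) = 197.59504 cm/s
v = 0.91 * 197.59504 = 179.8115 cm/s

179.8115 cm/s


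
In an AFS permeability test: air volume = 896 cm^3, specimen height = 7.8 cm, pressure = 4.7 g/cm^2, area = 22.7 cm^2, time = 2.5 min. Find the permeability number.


Formula: Permeability Number P = (V * H) / (p * A * t)
Numerator: V * H = 896 * 7.8 = 6988.8
Denominator: p * A * t = 4.7 * 22.7 * 2.5 = 266.725
P = 6988.8 / 266.725 = 26.2023


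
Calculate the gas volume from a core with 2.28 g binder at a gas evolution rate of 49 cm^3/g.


Formula: V_gas = W_binder * gas_evolution_rate
V = 2.28 g * 49 cm^3/g = 111.7200 cm^3


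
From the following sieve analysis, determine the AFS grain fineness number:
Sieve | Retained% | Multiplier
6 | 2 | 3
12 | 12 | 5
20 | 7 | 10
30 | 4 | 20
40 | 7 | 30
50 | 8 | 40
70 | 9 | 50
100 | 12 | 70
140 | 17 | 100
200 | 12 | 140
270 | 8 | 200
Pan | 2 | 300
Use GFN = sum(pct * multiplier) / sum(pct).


Formula: GFN = sum(pct * multiplier) / sum(pct)
sum(pct * multiplier) = 7616
sum(pct) = 100
GFN = 7616 / 100 = 76.16


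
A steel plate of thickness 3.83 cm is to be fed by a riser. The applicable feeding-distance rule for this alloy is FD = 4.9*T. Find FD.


Formula: FD = 4.9 * T  (riser feeding-distance rule)
FD = 4.9 * 3.83 cm = 18.7670 cm

Answer: 18.7670 cm


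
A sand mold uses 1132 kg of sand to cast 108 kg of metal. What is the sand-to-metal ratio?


Formula: Sand-to-Metal Ratio = W_sand / W_metal
Ratio = 1132 kg / 108 kg = 10.4815

Answer: 10.4815


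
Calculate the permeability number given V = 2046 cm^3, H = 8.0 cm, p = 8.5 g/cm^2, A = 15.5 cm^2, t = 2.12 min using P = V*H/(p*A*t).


Formula: Permeability Number P = (V * H) / (p * A * t)
Numerator: V * H = 2046 * 8.0 = 16368.0
Denominator: p * A * t = 8.5 * 15.5 * 2.12 = 279.31
P = 16368.0 / 279.31 = 58.6016


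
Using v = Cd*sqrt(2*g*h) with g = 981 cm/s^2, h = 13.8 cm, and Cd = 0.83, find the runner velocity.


Formula: v = Cd * sqrt(2 * g * h)  (Torricelli with discharge coefficient)
2*g*h = 2 * 981 * 13.8 = 27075.6 cm^2/s^2
sqrt(27075.6) = 164.54665 cm/s
v = 0.83 * 164.54665 = 136.5737 cm/s

136.5737 cm/s


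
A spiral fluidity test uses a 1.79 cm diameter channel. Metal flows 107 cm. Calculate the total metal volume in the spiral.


Formula: V = pi * (d/2)^2 * L  (cylinder volume)
Radius = 1.79/2 = 0.895 cm
V = pi * 0.895^2 * 107 = 269.2649 cm^3

Answer: 269.2649 cm^3


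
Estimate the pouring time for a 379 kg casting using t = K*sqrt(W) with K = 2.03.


Formula: t = K * sqrt(W)
sqrt(W) = sqrt(379) = 19.46792
t = 2.03 * 19.46792 = 39.5199 s

39.5199 s


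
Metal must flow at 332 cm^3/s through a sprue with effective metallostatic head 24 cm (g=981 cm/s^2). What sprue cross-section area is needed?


Formula: v = sqrt(2*g*h), A = Q/v
Velocity: v = sqrt(2 * 981 * 24) = sqrt(47088) = 216.9977 cm/s
Sprue area: A = Q / v = 332 / 216.9977 = 1.5300 cm^2

Final answer: 1.5300 cm^2


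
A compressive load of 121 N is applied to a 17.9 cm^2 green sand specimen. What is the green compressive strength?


Formula: Compressive Strength = Force / Area
Strength = 121 N / 17.9 cm^2 = 6.7598 N/cm^2

6.7598 N/cm^2


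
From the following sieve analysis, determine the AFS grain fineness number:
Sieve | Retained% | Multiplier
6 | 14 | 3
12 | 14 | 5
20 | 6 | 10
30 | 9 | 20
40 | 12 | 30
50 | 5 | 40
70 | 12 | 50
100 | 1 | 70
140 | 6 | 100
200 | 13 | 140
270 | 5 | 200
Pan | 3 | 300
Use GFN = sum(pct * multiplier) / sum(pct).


Formula: GFN = sum(pct * multiplier) / sum(pct)
sum(pct * multiplier) = 5902
sum(pct) = 100
GFN = 5902 / 100 = 59.02


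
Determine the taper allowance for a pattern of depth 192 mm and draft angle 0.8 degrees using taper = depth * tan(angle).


Formula: taper = depth * tan(draft_angle)
tan(0.8 deg) = 0.0139635
taper = 192 mm * 0.0139635 = 2.6810 mm

Answer: 2.6810 mm


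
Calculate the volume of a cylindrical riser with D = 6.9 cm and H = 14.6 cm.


Formula: V = pi * (D/2)^2 * H  (cylinder volume)
Radius = D/2 = 6.9/2 = 3.45 cm
V = pi * 3.45^2 * 14.6 = 545.9350 cm^3

Answer: 545.9350 cm^3


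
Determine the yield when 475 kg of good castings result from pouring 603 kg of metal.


Formula: Casting Yield = (W_good / W_total) * 100
Yield = (475 kg / 603 kg) * 100 = 78.7728%

Final answer: 78.7728%


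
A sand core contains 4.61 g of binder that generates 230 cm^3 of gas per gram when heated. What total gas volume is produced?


Formula: V_gas = W_binder * gas_evolution_rate
V = 4.61 g * 230 cm^3/g = 1060.3000 cm^3

Final answer: 1060.3000 cm^3


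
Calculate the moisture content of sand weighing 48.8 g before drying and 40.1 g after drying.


Formula: MC = (W_wet - W_dry) / W_wet * 100
Water mass = 48.8 - 40.1 = 8.7 g
MC = 8.7 / 48.8 * 100 = 17.8279%


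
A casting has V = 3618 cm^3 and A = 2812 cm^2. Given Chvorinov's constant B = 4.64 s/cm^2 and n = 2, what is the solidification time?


Formula: t_s = B * (V/A)^n  (Chvorinov's rule, n=2)
Modulus M = V/A = 3618/2812 = 1.286629 cm
M^2 = 1.286629^2 = 1.655414 cm^2
t_s = 4.64 * 1.655414 = 7.6811 s

7.6811 s


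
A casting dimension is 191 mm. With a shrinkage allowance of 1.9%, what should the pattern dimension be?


Formula: L_pattern = L_casting * (1 + shrinkage_rate/100)
Shrinkage factor = 1 + 1.9/100 = 1.019
L_pattern = 191 mm * 1.019 = 194.6290 mm

Answer: 194.6290 mm


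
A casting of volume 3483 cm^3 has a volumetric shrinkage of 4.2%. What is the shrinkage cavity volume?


Formula: V_shrink = V_casting * shrinkage_pct / 100
V_shrink = 3483 cm^3 * 4.2 / 100 = 146.2860 cm^3

146.2860 cm^3


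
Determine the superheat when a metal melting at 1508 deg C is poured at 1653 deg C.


Formula: Superheat = T_pour - T_melt
Superheat = 1653 - 1508 = 145 deg C


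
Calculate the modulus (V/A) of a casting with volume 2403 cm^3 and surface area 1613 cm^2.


Formula: Casting Modulus M = V / A
M = 2403 cm^3 / 1613 cm^2 = 1.4898 cm

1.4898 cm


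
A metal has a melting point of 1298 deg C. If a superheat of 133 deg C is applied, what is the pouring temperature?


Formula: T_pour = T_melt + Superheat
T_pour = 1298 + 133 = 1431 deg C


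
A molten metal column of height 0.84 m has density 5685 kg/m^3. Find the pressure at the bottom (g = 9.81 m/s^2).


Formula: P = rho * g * h
rho * g = 5685 * 9.81 = 55769.85 N/m^3
P = 55769.85 * 0.84 = 46846.6740 Pa

Answer: 46846.6740 Pa


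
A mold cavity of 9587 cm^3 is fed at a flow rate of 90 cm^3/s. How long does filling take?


Formula: t_fill = V_mold / Q_flow
t = 9587 cm^3 / 90 cm^3/s = 106.5222 s


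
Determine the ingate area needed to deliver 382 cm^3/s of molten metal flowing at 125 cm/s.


Formula: A_ingate = Q / v  (continuity equation)
A = 382 cm^3/s / 125 cm/s = 3.0560 cm^2

Answer: 3.0560 cm^2


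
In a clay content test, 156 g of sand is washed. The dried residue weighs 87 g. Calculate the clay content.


Formula: Clay% = (W_total - W_washed) / W_total * 100
Clay mass = 156 - 87 = 69 g
Clay% = 69 / 156 * 100 = 44.2308%


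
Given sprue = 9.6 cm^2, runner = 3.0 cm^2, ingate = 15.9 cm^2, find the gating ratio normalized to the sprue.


Sprue:Runner:Ingate = 1 : 3.0/9.6 : 15.9/9.6 = 1:0.31:1.66

1:0.31:1.66


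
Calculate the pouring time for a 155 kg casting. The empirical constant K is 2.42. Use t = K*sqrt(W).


Formula: t = K * sqrt(W)
sqrt(W) = sqrt(155) = 12.44990
t = 2.42 * 12.44990 = 30.1288 s

30.1288 s


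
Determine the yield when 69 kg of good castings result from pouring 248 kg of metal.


Formula: Casting Yield = (W_good / W_total) * 100
Yield = (69 kg / 248 kg) * 100 = 27.8226%

Final answer: 27.8226%


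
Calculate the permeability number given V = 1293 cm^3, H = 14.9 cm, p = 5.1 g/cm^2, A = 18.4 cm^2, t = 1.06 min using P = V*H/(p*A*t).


Formula: Permeability Number P = (V * H) / (p * A * t)
Numerator: V * H = 1293 * 14.9 = 19265.7
Denominator: p * A * t = 5.1 * 18.4 * 1.06 = 99.4704
P = 19265.7 / 99.4704 = 193.6827


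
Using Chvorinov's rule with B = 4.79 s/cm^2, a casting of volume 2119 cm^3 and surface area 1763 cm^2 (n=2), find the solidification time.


Formula: t_s = B * (V/A)^n  (Chvorinov's rule, n=2)
Modulus M = V/A = 2119/1763 = 1.201929 cm
M^2 = 1.201929^2 = 1.444633 cm^2
t_s = 4.79 * 1.444633 = 6.9198 s


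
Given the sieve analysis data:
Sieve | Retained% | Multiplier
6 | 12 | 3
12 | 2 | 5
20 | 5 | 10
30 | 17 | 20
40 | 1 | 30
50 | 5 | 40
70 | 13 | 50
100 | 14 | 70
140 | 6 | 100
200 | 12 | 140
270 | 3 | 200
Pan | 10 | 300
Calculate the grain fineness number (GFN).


Formula: GFN = sum(pct * multiplier) / sum(pct)
sum(pct * multiplier) = 8176
sum(pct) = 100
GFN = 8176 / 100 = 81.76

81.76


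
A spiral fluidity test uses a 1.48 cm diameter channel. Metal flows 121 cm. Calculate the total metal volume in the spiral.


Formula: V = pi * (d/2)^2 * L  (cylinder volume)
Radius = 1.48/2 = 0.74 cm
V = pi * 0.74^2 * 121 = 208.1607 cm^3


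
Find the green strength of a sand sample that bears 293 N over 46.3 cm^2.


Formula: Compressive Strength = Force / Area
Strength = 293 N / 46.3 cm^2 = 6.3283 N/cm^2


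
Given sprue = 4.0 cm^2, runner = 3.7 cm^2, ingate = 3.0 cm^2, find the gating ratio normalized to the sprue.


Sprue:Runner:Ingate = 1 : 3.7/4.0 : 3.0/4.0 = 1:0.93:0.75

1:0.93:0.75


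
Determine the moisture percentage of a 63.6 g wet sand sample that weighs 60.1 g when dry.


Formula: MC = (W_wet - W_dry) / W_wet * 100
Water mass = 63.6 - 60.1 = 3.5 g
MC = 3.5 / 63.6 * 100 = 5.5031%

Final answer: 5.5031%


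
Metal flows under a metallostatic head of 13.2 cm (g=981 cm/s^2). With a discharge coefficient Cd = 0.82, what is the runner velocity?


Formula: v = Cd * sqrt(2 * g * h)  (Torricelli with discharge coefficient)
2*g*h = 2 * 981 * 13.2 = 25898.4 cm^2/s^2
sqrt(25898.4) = 160.92980 cm/s
v = 0.82 * 160.92980 = 131.9624 cm/s

131.9624 cm/s


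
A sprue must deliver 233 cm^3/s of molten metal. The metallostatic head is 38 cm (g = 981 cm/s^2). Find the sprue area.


Formula: v = sqrt(2*g*h), A = Q/v
Velocity: v = sqrt(2 * 981 * 38) = sqrt(74556) = 273.0494 cm/s
Sprue area: A = Q / v = 233 / 273.0494 = 0.8533 cm^2

0.8533 cm^2


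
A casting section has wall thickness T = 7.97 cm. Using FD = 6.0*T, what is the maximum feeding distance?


Formula: FD = 6.0 * T  (riser feeding-distance rule)
FD = 6.0 * 7.97 cm = 47.8200 cm

Answer: 47.8200 cm


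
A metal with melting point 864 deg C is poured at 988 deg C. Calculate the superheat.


Formula: Superheat = T_pour - T_melt
Superheat = 988 - 864 = 124 deg C


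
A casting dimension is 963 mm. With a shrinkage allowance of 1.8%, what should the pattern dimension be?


Formula: L_pattern = L_casting * (1 + shrinkage_rate/100)
Shrinkage factor = 1 + 1.8/100 = 1.018
L_pattern = 963 mm * 1.018 = 980.3340 mm

980.3340 mm


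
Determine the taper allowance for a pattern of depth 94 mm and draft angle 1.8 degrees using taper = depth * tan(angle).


Formula: taper = depth * tan(draft_angle)
tan(1.8 deg) = 0.0314263
taper = 94 mm * 0.0314263 = 2.9541 mm

Final answer: 2.9541 mm


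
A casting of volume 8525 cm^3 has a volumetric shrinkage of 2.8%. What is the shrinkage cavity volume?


Formula: V_shrink = V_casting * shrinkage_pct / 100
V_shrink = 8525 cm^3 * 2.8 / 100 = 238.7000 cm^3


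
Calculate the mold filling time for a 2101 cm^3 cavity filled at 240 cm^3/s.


Formula: t_fill = V_mold / Q_flow
t = 2101 cm^3 / 240 cm^3/s = 8.7542 s

Answer: 8.7542 s


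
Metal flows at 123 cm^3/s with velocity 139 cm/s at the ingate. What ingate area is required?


Formula: A_ingate = Q / v  (continuity equation)
A = 123 cm^3/s / 139 cm/s = 0.8849 cm^2

0.8849 cm^2


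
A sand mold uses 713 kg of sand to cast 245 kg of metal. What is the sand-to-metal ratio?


Formula: Sand-to-Metal Ratio = W_sand / W_metal
Ratio = 713 kg / 245 kg = 2.9102

Answer: 2.9102


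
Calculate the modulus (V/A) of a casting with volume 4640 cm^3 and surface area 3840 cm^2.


Formula: Casting Modulus M = V / A
M = 4640 cm^3 / 3840 cm^2 = 1.2083 cm


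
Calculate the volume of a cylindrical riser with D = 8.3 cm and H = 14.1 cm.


Formula: V = pi * (D/2)^2 * H  (cylinder volume)
Radius = D/2 = 8.3/2 = 4.15 cm
V = pi * 4.15^2 * 14.1 = 762.8957 cm^3

762.8957 cm^3


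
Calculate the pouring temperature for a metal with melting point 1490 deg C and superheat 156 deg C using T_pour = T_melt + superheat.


Formula: T_pour = T_melt + Superheat
T_pour = 1490 + 156 = 1646 deg C

Answer: 1646 deg C


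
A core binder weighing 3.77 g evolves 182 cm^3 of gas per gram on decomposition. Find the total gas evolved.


Formula: V_gas = W_binder * gas_evolution_rate
V = 3.77 g * 182 cm^3/g = 686.1400 cm^3

Answer: 686.1400 cm^3


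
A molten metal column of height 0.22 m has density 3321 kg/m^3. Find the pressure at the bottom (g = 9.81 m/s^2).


Formula: P = rho * g * h
rho * g = 3321 * 9.81 = 32579.01 N/m^3
P = 32579.01 * 0.22 = 7167.3822 Pa

Answer: 7167.3822 Pa


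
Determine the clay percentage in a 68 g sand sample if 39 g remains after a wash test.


Formula: Clay% = (W_total - W_washed) / W_total * 100
Clay mass = 68 - 39 = 29 g
Clay% = 29 / 68 * 100 = 42.6471%

Final answer: 42.6471%


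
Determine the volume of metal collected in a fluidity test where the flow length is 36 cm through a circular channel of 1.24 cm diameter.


Formula: V = pi * (d/2)^2 * L  (cylinder volume)
Radius = 1.24/2 = 0.62 cm
V = pi * 0.62^2 * 36 = 43.4746 cm^3

43.4746 cm^3


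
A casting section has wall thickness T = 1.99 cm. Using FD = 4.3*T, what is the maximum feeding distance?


Formula: FD = 4.3 * T  (riser feeding-distance rule)
FD = 4.3 * 1.99 cm = 8.5570 cm

Final answer: 8.5570 cm


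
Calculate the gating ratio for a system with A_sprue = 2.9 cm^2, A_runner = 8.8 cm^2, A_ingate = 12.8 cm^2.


Sprue:Runner:Ingate = 1 : 8.8/2.9 : 12.8/2.9 = 1:3.03:4.41

Answer: 1:3.03:4.41


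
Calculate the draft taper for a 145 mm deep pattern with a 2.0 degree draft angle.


Formula: taper = depth * tan(draft_angle)
tan(2.0 deg) = 0.0349208
taper = 145 mm * 0.0349208 = 5.0635 mm

Final answer: 5.0635 mm


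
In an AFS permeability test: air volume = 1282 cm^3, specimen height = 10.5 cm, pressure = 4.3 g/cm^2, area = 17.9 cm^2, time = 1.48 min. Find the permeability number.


Formula: Permeability Number P = (V * H) / (p * A * t)
Numerator: V * H = 1282 * 10.5 = 13461.0
Denominator: p * A * t = 4.3 * 17.9 * 1.48 = 113.9156
P = 13461.0 / 113.9156 = 118.1664


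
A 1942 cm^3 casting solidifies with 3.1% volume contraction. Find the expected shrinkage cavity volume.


Formula: V_shrink = V_casting * shrinkage_pct / 100
V_shrink = 1942 cm^3 * 3.1 / 100 = 60.2020 cm^3

Answer: 60.2020 cm^3


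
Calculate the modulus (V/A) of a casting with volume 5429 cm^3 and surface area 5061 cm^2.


Formula: Casting Modulus M = V / A
M = 5429 cm^3 / 5061 cm^2 = 1.0727 cm


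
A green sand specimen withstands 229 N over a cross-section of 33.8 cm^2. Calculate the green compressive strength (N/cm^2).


Formula: Compressive Strength = Force / Area
Strength = 229 N / 33.8 cm^2 = 6.7751 N/cm^2

Answer: 6.7751 N/cm^2


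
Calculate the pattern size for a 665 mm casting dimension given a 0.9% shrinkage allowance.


Formula: L_pattern = L_casting * (1 + shrinkage_rate/100)
Shrinkage factor = 1 + 0.9/100 = 1.009
L_pattern = 665 mm * 1.009 = 670.9850 mm

670.9850 mm


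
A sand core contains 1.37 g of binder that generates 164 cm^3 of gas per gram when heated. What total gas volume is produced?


Formula: V_gas = W_binder * gas_evolution_rate
V = 1.37 g * 164 cm^3/g = 224.6800 cm^3


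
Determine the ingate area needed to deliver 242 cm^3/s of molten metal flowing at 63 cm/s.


Formula: A_ingate = Q / v  (continuity equation)
A = 242 cm^3/s / 63 cm/s = 3.8413 cm^2

Final answer: 3.8413 cm^2


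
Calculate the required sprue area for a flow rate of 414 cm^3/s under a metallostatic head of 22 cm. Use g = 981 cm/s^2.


Formula: v = sqrt(2*g*h), A = Q/v
Velocity: v = sqrt(2 * 981 * 22) = sqrt(43164) = 207.7595 cm/s
Sprue area: A = Q / v = 414 / 207.7595 = 1.9927 cm^2

1.9927 cm^2


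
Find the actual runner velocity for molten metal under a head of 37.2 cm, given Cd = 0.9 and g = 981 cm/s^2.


Formula: v = Cd * sqrt(2 * g * h)  (Torricelli with discharge coefficient)
2*g*h = 2 * 981 * 37.2 = 72986.4 cm^2/s^2
sqrt(72986.4) = 270.15995 cm/s
v = 0.9 * 270.15995 = 243.1440 cm/s

Final answer: 243.1440 cm/s


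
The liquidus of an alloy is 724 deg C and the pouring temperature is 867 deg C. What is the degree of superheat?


Formula: Superheat = T_pour - T_melt
Superheat = 867 - 724 = 143 deg C

Final answer: 143 deg C


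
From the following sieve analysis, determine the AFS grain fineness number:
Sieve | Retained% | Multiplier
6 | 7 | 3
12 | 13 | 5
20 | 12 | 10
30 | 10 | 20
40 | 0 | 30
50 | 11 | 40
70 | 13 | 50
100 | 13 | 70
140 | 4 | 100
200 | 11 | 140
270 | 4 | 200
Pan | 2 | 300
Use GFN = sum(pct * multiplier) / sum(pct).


Formula: GFN = sum(pct * multiplier) / sum(pct)
sum(pct * multiplier) = 5746
sum(pct) = 100
GFN = 5746 / 100 = 57.46

Answer: 57.46


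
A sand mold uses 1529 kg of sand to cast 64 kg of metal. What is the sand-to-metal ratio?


Formula: Sand-to-Metal Ratio = W_sand / W_metal
Ratio = 1529 kg / 64 kg = 23.8906

Final answer: 23.8906


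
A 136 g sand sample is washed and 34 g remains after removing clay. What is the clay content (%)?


Formula: Clay% = (W_total - W_washed) / W_total * 100
Clay mass = 136 - 34 = 102 g
Clay% = 102 / 136 * 100 = 75.0000%

Final answer: 75.0000%


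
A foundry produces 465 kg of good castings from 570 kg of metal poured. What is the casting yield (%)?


Formula: Casting Yield = (W_good / W_total) * 100
Yield = (465 kg / 570 kg) * 100 = 81.5789%


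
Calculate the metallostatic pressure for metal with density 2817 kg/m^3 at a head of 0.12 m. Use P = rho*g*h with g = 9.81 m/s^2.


Formula: P = rho * g * h
rho * g = 2817 * 9.81 = 27634.77 N/m^3
P = 27634.77 * 0.12 = 3316.1724 Pa

3316.1724 Pa


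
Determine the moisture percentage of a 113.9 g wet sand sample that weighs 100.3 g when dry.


Formula: MC = (W_wet - W_dry) / W_wet * 100
Water mass = 113.9 - 100.3 = 13.6 g
MC = 13.6 / 113.9 * 100 = 11.9403%


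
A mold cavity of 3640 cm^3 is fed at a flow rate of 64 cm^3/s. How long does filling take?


Formula: t_fill = V_mold / Q_flow
t = 3640 cm^3 / 64 cm^3/s = 56.8750 s


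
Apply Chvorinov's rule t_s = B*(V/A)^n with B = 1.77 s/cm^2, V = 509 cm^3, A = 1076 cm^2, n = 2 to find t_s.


Formula: t_s = B * (V/A)^n  (Chvorinov's rule, n=2)
Modulus M = V/A = 509/1076 = 0.473048 cm
M^2 = 0.473048^2 = 0.223774 cm^2
t_s = 1.77 * 0.223774 = 0.3961 s

0.3961 s


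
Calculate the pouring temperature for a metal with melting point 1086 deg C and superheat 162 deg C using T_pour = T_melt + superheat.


Formula: T_pour = T_melt + Superheat
T_pour = 1086 + 162 = 1248 deg C

Final answer: 1248 deg C


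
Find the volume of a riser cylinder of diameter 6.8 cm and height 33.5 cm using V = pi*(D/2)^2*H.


Formula: V = pi * (D/2)^2 * H  (cylinder volume)
Radius = D/2 = 6.8/2 = 3.4 cm
V = pi * 3.4^2 * 33.5 = 1216.6132 cm^3

1216.6132 cm^3


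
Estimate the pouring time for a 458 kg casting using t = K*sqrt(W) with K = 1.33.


Formula: t = K * sqrt(W)
sqrt(W) = sqrt(458) = 21.40093
t = 1.33 * 21.40093 = 28.4632 s


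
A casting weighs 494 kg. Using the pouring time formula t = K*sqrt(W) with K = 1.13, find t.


Formula: t = K * sqrt(W)
sqrt(W) = sqrt(494) = 22.22611
t = 1.13 * 22.22611 = 25.1155 s

25.1155 s


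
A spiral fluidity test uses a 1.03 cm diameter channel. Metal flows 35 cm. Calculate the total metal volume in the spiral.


Formula: V = pi * (d/2)^2 * L  (cylinder volume)
Radius = 1.03/2 = 0.515 cm
V = pi * 0.515^2 * 35 = 29.1630 cm^3

Answer: 29.1630 cm^3


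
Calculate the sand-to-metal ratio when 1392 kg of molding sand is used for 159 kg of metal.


Formula: Sand-to-Metal Ratio = W_sand / W_metal
Ratio = 1392 kg / 159 kg = 8.7547

8.7547


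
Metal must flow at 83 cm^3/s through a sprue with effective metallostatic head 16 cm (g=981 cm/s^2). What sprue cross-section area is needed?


Formula: v = sqrt(2*g*h), A = Q/v
Velocity: v = sqrt(2 * 981 * 16) = sqrt(31392) = 177.1779 cm/s
Sprue area: A = Q / v = 83 / 177.1779 = 0.4685 cm^2

0.4685 cm^2


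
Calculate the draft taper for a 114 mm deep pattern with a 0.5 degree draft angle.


Formula: taper = depth * tan(draft_angle)
tan(0.5 deg) = 0.0087269
taper = 114 mm * 0.0087269 = 0.9949 mm

Answer: 0.9949 mm


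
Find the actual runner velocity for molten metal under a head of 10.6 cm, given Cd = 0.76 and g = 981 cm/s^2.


Formula: v = Cd * sqrt(2 * g * h)  (Torricelli with discharge coefficient)
2*g*h = 2 * 981 * 10.6 = 20797.2 cm^2/s^2
sqrt(20797.2) = 144.21234 cm/s
v = 0.76 * 144.21234 = 109.6014 cm/s

109.6014 cm/s


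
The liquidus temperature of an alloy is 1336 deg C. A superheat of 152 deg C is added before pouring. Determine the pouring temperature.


Formula: T_pour = T_melt + Superheat
T_pour = 1336 + 152 = 1488 deg C

1488 deg C


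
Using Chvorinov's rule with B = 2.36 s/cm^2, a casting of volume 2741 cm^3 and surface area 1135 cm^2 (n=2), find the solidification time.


Formula: t_s = B * (V/A)^n  (Chvorinov's rule, n=2)
Modulus M = V/A = 2741/1135 = 2.414978 cm
M^2 = 2.414978^2 = 5.832119 cm^2
t_s = 2.36 * 5.832119 = 13.7638 s

Answer: 13.7638 s


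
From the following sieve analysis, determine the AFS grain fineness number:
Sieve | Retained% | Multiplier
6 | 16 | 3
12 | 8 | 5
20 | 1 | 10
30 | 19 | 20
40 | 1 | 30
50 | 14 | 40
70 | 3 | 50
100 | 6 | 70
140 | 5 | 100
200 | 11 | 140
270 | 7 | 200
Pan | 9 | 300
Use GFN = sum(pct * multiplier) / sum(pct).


Formula: GFN = sum(pct * multiplier) / sum(pct)
sum(pct * multiplier) = 7778
sum(pct) = 100
GFN = 7778 / 100 = 77.78


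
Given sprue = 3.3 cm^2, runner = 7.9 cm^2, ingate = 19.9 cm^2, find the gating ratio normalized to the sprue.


Sprue:Runner:Ingate = 1 : 7.9/3.3 : 19.9/3.3 = 1:2.39:6.03


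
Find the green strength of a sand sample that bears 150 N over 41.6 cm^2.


Formula: Compressive Strength = Force / Area
Strength = 150 N / 41.6 cm^2 = 3.6058 N/cm^2

3.6058 N/cm^2


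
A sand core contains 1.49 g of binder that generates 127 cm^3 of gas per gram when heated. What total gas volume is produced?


Formula: V_gas = W_binder * gas_evolution_rate
V = 1.49 g * 127 cm^3/g = 189.2300 cm^3


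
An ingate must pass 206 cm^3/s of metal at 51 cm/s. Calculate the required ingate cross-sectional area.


Formula: A_ingate = Q / v  (continuity equation)
A = 206 cm^3/s / 51 cm/s = 4.0392 cm^2

Answer: 4.0392 cm^2


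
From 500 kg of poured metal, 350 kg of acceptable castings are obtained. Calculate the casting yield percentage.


Formula: Casting Yield = (W_good / W_total) * 100
Yield = (350 kg / 500 kg) * 100 = 70.0000%

Final answer: 70.0000%


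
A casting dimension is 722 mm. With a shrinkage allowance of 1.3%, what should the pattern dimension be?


Formula: L_pattern = L_casting * (1 + shrinkage_rate/100)
Shrinkage factor = 1 + 1.3/100 = 1.013
L_pattern = 722 mm * 1.013 = 731.3860 mm

Final answer: 731.3860 mm


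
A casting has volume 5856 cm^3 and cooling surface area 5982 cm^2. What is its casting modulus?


Formula: Casting Modulus M = V / A
M = 5856 cm^3 / 5982 cm^2 = 0.9789 cm

Answer: 0.9789 cm


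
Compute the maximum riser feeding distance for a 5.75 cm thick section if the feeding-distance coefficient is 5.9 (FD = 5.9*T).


Formula: FD = 5.9 * T  (riser feeding-distance rule)
FD = 5.9 * 5.75 cm = 33.9250 cm

33.9250 cm


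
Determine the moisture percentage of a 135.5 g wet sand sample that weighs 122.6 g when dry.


Formula: MC = (W_wet - W_dry) / W_wet * 100
Water mass = 135.5 - 122.6 = 12.9 g
MC = 12.9 / 135.5 * 100 = 9.5203%

9.5203%


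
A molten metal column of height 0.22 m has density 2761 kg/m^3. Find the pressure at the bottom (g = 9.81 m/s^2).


Formula: P = rho * g * h
rho * g = 2761 * 9.81 = 27085.41 N/m^3
P = 27085.41 * 0.22 = 5958.7902 Pa


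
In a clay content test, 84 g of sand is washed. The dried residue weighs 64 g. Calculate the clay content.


Formula: Clay% = (W_total - W_washed) / W_total * 100
Clay mass = 84 - 64 = 20 g
Clay% = 20 / 84 * 100 = 23.8095%


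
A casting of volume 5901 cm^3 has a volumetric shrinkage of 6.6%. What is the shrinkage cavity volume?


Formula: V_shrink = V_casting * shrinkage_pct / 100
V_shrink = 5901 cm^3 * 6.6 / 100 = 389.4660 cm^3

Final answer: 389.4660 cm^3


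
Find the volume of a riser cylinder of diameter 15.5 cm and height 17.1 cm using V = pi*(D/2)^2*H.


Formula: V = pi * (D/2)^2 * H  (cylinder volume)
Radius = D/2 = 15.5/2 = 7.75 cm
V = pi * 7.75^2 * 17.1 = 3226.6316 cm^3


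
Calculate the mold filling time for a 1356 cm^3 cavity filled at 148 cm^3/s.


Formula: t_fill = V_mold / Q_flow
t = 1356 cm^3 / 148 cm^3/s = 9.1622 s

9.1622 s


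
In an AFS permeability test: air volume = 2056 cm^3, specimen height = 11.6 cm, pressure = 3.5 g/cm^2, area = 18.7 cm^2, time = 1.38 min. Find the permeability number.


Formula: Permeability Number P = (V * H) / (p * A * t)
Numerator: V * H = 2056 * 11.6 = 23849.6
Denominator: p * A * t = 3.5 * 18.7 * 1.38 = 90.321
P = 23849.6 / 90.321 = 264.0538

264.0538


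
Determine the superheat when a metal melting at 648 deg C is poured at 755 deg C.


Formula: Superheat = T_pour - T_melt
Superheat = 755 - 648 = 107 deg C

Final answer: 107 deg C


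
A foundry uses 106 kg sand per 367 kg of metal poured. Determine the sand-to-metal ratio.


Formula: Sand-to-Metal Ratio = W_sand / W_metal
Ratio = 106 kg / 367 kg = 0.2888

0.2888


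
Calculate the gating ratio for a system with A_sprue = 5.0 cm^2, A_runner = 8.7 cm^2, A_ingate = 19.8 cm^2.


Sprue:Runner:Ingate = 1 : 8.7/5.0 : 19.8/5.0 = 1:1.74:3.96

Final answer: 1:1.74:3.96


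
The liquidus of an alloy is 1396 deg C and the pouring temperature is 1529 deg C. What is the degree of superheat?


Formula: Superheat = T_pour - T_melt
Superheat = 1529 - 1396 = 133 deg C


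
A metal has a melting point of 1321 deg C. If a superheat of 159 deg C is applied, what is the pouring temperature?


Formula: T_pour = T_melt + Superheat
T_pour = 1321 + 159 = 1480 deg C

Answer: 1480 deg C


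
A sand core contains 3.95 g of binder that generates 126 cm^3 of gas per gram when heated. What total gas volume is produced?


Formula: V_gas = W_binder * gas_evolution_rate
V = 3.95 g * 126 cm^3/g = 497.7000 cm^3


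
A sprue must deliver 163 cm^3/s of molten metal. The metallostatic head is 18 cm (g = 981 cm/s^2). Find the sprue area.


Formula: v = sqrt(2*g*h), A = Q/v
Velocity: v = sqrt(2 * 981 * 18) = sqrt(35316) = 187.9255 cm/s
Sprue area: A = Q / v = 163 / 187.9255 = 0.8674 cm^2

0.8674 cm^2


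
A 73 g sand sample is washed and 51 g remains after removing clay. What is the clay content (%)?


Formula: Clay% = (W_total - W_washed) / W_total * 100
Clay mass = 73 - 51 = 22 g
Clay% = 22 / 73 * 100 = 30.1370%

Answer: 30.1370%


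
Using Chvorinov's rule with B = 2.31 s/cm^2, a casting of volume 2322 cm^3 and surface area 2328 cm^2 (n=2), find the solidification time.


Formula: t_s = B * (V/A)^n  (Chvorinov's rule, n=2)
Modulus M = V/A = 2322/2328 = 0.997423 cm
M^2 = 0.997423^2 = 0.994853 cm^2
t_s = 2.31 * 0.994853 = 2.2981 s

Final answer: 2.2981 s


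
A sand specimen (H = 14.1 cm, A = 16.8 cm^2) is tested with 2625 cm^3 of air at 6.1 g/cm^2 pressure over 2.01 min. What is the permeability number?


Formula: Permeability Number P = (V * H) / (p * A * t)
Numerator: V * H = 2625 * 14.1 = 37012.5
Denominator: p * A * t = 6.1 * 16.8 * 2.01 = 205.9848
P = 37012.5 / 205.9848 = 179.6856

Final answer: 179.6856


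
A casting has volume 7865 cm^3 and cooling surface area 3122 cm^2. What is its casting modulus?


Formula: Casting Modulus M = V / A
M = 7865 cm^3 / 3122 cm^2 = 2.5192 cm


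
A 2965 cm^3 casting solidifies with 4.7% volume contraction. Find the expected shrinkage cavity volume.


Formula: V_shrink = V_casting * shrinkage_pct / 100
V_shrink = 2965 cm^3 * 4.7 / 100 = 139.3550 cm^3

Answer: 139.3550 cm^3
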